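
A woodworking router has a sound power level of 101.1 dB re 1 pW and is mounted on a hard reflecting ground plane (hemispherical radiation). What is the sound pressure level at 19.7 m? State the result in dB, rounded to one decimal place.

Free-field hemispherical radiation: L_p = L_w − 10·log₁₀(2π·r²), r = 19.7 m.
2π·r² = 2438 m², 10·log₁₀ of that is 33.871 dB.
L_p = 101.1 − 33.871 = 67.23 dB.

67.2 dB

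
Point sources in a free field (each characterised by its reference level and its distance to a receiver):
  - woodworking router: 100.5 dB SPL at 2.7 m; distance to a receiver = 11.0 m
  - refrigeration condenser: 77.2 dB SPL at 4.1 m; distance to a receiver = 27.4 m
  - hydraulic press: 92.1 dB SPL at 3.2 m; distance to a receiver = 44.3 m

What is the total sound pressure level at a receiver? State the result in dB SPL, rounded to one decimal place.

First find each source's level at the receiver (point-source: −20·log₁₀(r/r_ref)), then combine on an intensity basis.
woodworking router: 100.5 − 20·log₁₀(11.0/2.7) = 100.5 − 12.20 = 88.30 dB SPL.
refrigeration condenser: 77.2 − 20·log₁₀(27.4/4.1) = 77.2 − 16.50 = 60.70 dB SPL.
hydraulic press: 92.1 − 20·log₁₀(44.3/3.2) = 92.1 − 22.83 = 69.27 dB SPL.
Σ 10^(L/10) = 6.856e+08 → L_total = 10·log₁₀(6.856e+08) = 88.36 dB SPL.

88.4 dB SPL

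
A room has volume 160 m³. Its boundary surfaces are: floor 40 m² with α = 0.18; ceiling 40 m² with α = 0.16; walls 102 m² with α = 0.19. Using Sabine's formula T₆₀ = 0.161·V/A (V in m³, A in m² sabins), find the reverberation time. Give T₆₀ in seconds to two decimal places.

0.78 s

A = Σ Sᵢαᵢ = 40·0.18 + 40·0.16 + 102·0.19 = 32.98 m².
T₆₀ = 0.161 × 160 / 32.98 = 0.781 s.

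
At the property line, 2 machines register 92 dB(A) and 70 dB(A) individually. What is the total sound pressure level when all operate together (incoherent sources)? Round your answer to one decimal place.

92.0 dB(A)

For uncorrelated sources the intensities add, so convert each level to linear form, sum, and take 10·log₁₀ of the total.
Σ 10^(L/10) = 10^(92/10) + 10^(70/10) = 1.595e+09.
L_total = 10·log₁₀(1.595e+09) = 92.03 dB(A).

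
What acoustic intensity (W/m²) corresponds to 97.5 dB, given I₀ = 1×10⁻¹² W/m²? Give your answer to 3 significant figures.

L = 10·log₁₀(I/I₀) ⇒ I = I₀·10^(L/10) = 10⁻¹² × 10^9.75.

0.00562 W/m²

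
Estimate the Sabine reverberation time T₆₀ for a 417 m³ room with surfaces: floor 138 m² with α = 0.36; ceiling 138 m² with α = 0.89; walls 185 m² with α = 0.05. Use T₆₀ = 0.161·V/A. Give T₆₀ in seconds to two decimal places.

Total absorption A = 138·0.36 + 138·0.89 + 185·0.05 = 181.75 m² sabins.
T₆₀ = 0.161 × 417 / 181.75 = 0.369 s.

0.37 s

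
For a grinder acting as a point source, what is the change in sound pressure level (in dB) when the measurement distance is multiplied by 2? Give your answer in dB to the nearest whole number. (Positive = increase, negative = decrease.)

-6 dB

A point source loses 6 dB per doubling of distance; generally ΔL = −20·log₁₀(r₂/r₁).
ΔL = −20·log₁₀(2) = -6.02 dB.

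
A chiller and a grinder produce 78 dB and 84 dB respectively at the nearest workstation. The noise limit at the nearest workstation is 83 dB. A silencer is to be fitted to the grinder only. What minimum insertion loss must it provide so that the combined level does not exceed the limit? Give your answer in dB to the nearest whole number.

The untreated sources together contribute 10^(78/10) = 6.310e+07, i.e. 78.00 dB.
The limit corresponds to 10^(83/10) = 1.995e+08; subtracting the fixed part leaves 1.364e+08 for the grinder, i.e. 81.35 dB.
Required insertion loss = 84 − 81.35 = 2.65 dB.

3 dB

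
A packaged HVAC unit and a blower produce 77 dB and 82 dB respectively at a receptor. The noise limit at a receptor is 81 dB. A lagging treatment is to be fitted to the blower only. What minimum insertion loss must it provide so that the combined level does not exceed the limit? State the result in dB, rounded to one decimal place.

3.2 dB

The untreated sources together contribute 10^(77/10) = 5.012e+07, i.e. 77.00 dB.
The limit corresponds to 10^(81/10) = 1.259e+08; subtracting the fixed part leaves 7.577e+07 for the blower, i.e. 78.80 dB.
So the blower must be reduced from 82 to 78.80 dB: IL = 3.20 dB.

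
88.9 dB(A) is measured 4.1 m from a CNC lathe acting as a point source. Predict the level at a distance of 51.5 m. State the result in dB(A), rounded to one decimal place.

For a point source, L₂ = L₁ − 20·log₁₀(r₂/r₁).
L₂ = 88.9 − 20·log₁₀(51.5/4.1) = 88.9 − 21.980 = 66.92 dB(A).

66.9 dB(A)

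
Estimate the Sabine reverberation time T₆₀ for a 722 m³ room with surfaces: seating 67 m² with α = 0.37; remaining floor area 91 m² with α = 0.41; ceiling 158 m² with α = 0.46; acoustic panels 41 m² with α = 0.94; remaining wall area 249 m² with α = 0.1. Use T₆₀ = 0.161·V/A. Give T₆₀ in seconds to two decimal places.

0.59 s

Summing Sᵢαᵢ: 67·0.37 + 91·0.41 + 158·0.46 + 41·0.94 + 249·0.1 = 198.22 m².
T₆₀ = 0.161·V/A = 0.161·722/198.22 = 0.586 s.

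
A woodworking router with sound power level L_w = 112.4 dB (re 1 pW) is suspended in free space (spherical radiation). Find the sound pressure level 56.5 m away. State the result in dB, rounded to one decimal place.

66.4 dB

Free-field spherical radiation: L_p = L_w − 10·log₁₀(4π·r²), r = 56.5 m.
4π·r² = 4.011e+04 m², 10·log₁₀ of that is 46.033 dB.
L_p = 112.4 − 46.033 = 66.37 dB.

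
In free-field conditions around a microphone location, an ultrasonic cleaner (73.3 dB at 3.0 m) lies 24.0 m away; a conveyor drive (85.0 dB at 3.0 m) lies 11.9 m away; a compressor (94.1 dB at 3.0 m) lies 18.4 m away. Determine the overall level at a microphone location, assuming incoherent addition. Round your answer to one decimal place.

First find each source's level at the receiver (point-source: −20·log₁₀(r/r_ref)), then combine on an intensity basis.
ultrasonic cleaner: 73.3 − 20·log₁₀(24.0/3.0) = 73.3 − 18.06 = 55.24 dB.
conveyor drive: 85.0 − 20·log₁₀(11.9/3.0) = 85.0 − 11.97 = 73.03 dB.
compressor: 94.1 − 20·log₁₀(18.4/3.0) = 94.1 − 15.75 = 78.35 dB.
Σ 10^(L/10) = 8.876e+07 → L_total = 10·log₁₀(8.876e+07) = 79.48 dB.

79.5 dB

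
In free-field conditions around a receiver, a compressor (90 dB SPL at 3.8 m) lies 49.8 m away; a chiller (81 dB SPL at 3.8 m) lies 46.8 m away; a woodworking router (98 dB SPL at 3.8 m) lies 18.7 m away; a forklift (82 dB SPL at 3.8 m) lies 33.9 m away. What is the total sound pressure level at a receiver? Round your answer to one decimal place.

First find each source's level at the receiver (point-source: −20·log₁₀(r/r_ref)), then combine on an intensity basis.
compressor: 90 − 20·log₁₀(49.8/3.8) = 90 − 22.35 = 67.65 dB SPL.
chiller: 81 − 20·log₁₀(46.8/3.8) = 81 − 21.81 = 59.19 dB SPL.
woodworking router: 98 − 20·log₁₀(18.7/3.8) = 98 − 13.84 = 84.16 dB SPL.
forklift: 82 − 20·log₁₀(33.9/3.8) = 82 − 19.01 = 62.99 dB SPL.
Σ 10^(L/10) = 2.692e+08 → L_total = 10·log₁₀(2.692e+08) = 84.30 dB SPL.

84.3 dB SPL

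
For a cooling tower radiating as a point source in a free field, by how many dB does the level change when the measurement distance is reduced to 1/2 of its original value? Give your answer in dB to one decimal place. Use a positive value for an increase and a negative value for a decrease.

With spherical spreading the level changes by −20·log₁₀(r₂/r₁).
ΔL = −20·log₁₀(0.5) = +6.02 dB.

+6.0 dB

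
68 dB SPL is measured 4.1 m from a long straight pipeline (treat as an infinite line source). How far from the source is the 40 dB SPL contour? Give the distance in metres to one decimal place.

2586.9 m

The 28.0 dB drop corresponds to a distance ratio of 10^(28.0/10) for a line source.
r₂ = 4.1·10^((68−40)/10) = 4.1·10^(28.0/10) = 2586.93 m.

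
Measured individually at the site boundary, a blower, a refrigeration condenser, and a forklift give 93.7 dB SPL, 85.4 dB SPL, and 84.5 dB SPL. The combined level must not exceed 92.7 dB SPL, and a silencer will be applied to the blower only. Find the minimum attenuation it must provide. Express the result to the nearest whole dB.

3 dB

The untreated sources together contribute 10^(85.4/10) + 10^(84.5/10) = 6.286e+08, i.e. 87.98 dB SPL.
The limit corresponds to 10^(92.7/10) = 1.862e+09; subtracting the fixed part leaves 1.234e+09 for the blower, i.e. 90.91 dB SPL.
So the blower must be reduced from 93.7 to 90.91 dB SPL: IL = 2.79 dB.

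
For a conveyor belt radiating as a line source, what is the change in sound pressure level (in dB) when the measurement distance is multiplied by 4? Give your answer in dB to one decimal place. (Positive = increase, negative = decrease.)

-6.0 dB

With cylindrical spreading the level changes by −10·log₁₀(r₂/r₁).
ΔL = −10·log₁₀(4) = -6.02 dB.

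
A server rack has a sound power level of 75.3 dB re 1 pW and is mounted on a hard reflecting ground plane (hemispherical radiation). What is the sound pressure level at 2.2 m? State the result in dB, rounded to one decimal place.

60.5 dB

The power spreads over a hemisphere of area 2π·r², so L_p = L_w − 10·log₁₀(2π·r²).
2π·r² = 30.41 m², 10·log₁₀ of that is 14.830 dB.
L_p = 75.3 − 14.830 = 60.47 dB.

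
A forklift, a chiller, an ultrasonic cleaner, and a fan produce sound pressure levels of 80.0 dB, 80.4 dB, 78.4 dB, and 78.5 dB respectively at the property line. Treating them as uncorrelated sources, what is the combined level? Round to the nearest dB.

Incoherent sources combine by intensity addition: L_total = 10·log₁₀(Σ 10^(L_i/10)).
Σ 10^(L/10) = 10^(80.0/10) + 10^(80.4/10) + 10^(78.4/10) + 10^(78.5/10) = 3.496e+08.
L_total = 10·log₁₀(3.496e+08) = 85.44 dB.

85 dB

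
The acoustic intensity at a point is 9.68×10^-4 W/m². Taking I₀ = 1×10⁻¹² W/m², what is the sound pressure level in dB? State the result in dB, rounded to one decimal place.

I/I₀ = 9.68×10^-4/10⁻¹² = 9.68×10^8, and L = 10·log₁₀(I/I₀).
L = 10·(0.9859 + 8) = 89.86 dB.

89.9 dB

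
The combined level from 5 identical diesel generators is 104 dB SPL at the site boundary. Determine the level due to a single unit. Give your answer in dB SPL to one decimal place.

5 equal contributions raise the level by 10·log₁₀ 5 = 6.990 dB, so each unit alone gives 104 − 6.990.

97.0 dB SPL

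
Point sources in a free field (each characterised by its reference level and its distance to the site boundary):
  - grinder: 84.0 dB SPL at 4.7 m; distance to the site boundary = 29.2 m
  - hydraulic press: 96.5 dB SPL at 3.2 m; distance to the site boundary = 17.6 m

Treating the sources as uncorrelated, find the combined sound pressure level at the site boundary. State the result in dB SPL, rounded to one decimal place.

81.9 dB SPL

Apply inverse-square spreading to bring every level to the receiver, then sum 10^(L/10).
grinder: 84.0 − 20·log₁₀(29.2/4.7) = 84.0 − 15.87 = 68.13 dB SPL.
hydraulic press: 96.5 − 20·log₁₀(17.6/3.2) = 96.5 − 14.81 = 81.69 dB SPL.
Σ 10^(L/10) = 1.542e+08 → L_total = 10·log₁₀(1.542e+08) = 81.88 dB SPL.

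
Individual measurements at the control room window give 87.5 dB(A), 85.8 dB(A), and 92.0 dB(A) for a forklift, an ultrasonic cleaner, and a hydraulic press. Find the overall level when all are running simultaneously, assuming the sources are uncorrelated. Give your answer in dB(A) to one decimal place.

For uncorrelated sources the intensities add, so convert each level to linear form, sum, and take 10·log₁₀ of the total.
Σ 10^(L/10) = 10^(87.5/10) + 10^(85.8/10) + 10^(92.0/10) = 2.527e+09.
L_total = 10·log₁₀(2.527e+09) = 94.03 dB(A).

94.0 dB(A)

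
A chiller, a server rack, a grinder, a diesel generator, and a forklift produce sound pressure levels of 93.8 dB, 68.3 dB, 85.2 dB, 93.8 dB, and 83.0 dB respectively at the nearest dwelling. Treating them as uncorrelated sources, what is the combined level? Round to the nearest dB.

Incoherent sources combine by intensity addition: L_total = 10·log₁₀(Σ 10^(L_i/10)).
Σ 10^(L/10) = 10^(93.8/10) + 10^(68.3/10) + 10^(85.2/10) + 10^(93.8/10) + 10^(83.0/10) = 5.335e+09.
L_total = 10·log₁₀(5.335e+09) = 97.27 dB.

97 dB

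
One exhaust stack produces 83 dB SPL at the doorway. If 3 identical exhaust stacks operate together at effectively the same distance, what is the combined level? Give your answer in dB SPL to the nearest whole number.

88 dB SPL

With 3 equal, uncorrelated contributions the intensity is 3× that of one unit, giving a rise of 10·log₁₀ 3.
L_total = 83 + 10·log₁₀(3) = 83 + 4.771 = 87.77 dB SPL.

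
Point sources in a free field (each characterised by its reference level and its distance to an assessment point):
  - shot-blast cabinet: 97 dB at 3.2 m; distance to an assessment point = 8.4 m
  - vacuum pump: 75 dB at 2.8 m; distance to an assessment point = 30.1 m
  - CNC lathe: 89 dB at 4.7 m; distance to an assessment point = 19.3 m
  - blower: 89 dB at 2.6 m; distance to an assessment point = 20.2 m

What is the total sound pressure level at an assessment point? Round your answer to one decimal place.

Apply inverse-square spreading to bring every level to the receiver, then sum 10^(L/10).
shot-blast cabinet: 97 − 20·log₁₀(8.4/3.2) = 97 − 8.38 = 88.62 dB.
vacuum pump: 75 − 20·log₁₀(30.1/2.8) = 75 − 20.63 = 54.37 dB.
CNC lathe: 89 − 20·log₁₀(19.3/4.7) = 89 − 12.27 = 76.73 dB.
blower: 89 − 20·log₁₀(20.2/2.6) = 89 − 17.81 = 71.19 dB.
Σ 10^(L/10) = 7.879e+08 → L_total = 10·log₁₀(7.879e+08) = 88.96 dB.

89.0 dB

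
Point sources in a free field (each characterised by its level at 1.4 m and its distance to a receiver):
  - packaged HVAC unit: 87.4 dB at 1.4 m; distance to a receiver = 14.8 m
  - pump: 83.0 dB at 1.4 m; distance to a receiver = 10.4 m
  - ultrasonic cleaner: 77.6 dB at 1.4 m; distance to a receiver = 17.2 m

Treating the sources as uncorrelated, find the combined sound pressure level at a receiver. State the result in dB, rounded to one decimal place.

Propagate each source to the receiver with L = L_ref − 20·log₁₀(r/r_ref), then add intensities.
packaged HVAC unit: 87.4 − 20·log₁₀(14.8/1.4) = 87.4 − 20.48 = 66.92 dB.
pump: 83.0 − 20·log₁₀(10.4/1.4) = 83.0 − 17.42 = 65.58 dB.
ultrasonic cleaner: 77.6 − 20·log₁₀(17.2/1.4) = 77.6 − 21.79 = 55.81 dB.
Σ 10^(L/10) = 8.914e+06 → L_total = 10·log₁₀(8.914e+06) = 69.50 dB.

69.5 dB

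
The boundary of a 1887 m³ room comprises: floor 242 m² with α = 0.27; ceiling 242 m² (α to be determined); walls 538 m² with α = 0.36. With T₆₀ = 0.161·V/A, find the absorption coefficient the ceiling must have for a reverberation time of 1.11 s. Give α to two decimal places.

From T₆₀ = 0.161·V/A, the target T₆₀ = 1.11 s needs A = 0.161·1887/1.11 = 273.70 m².
Absorption from the other surfaces = 242·0.27 + 538·0.36 = 259.02 m², so the ceiling must supply 14.68 m² over 242 m².
α = 14.68/242 = 0.061.

0.06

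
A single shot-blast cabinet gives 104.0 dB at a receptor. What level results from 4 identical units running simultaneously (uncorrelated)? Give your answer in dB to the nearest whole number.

With 4 equal, uncorrelated contributions the intensity is 4× that of one unit, giving a rise of 10·log₁₀ 4.
L_total = 104.0 + 10·log₁₀(4) = 104.0 + 6.021 = 110.02 dB.

110 dB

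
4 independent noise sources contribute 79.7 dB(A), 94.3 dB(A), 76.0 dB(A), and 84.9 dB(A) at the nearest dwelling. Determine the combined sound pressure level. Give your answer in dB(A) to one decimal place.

95.0 dB(A)

For uncorrelated sources the intensities add, so convert each level to linear form, sum, and take 10·log₁₀ of the total.
Σ 10^(L/10) = 10^(79.7/10) + 10^(94.3/10) + 10^(76.0/10) + 10^(84.9/10) = 3.134e+09.
L_total = 10·log₁₀(3.134e+09) = 94.96 dB(A).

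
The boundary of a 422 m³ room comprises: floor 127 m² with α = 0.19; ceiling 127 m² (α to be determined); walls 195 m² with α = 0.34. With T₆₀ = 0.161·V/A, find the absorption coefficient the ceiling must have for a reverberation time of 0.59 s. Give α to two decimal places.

0.19

A = 0.161·V/T₆₀ = 0.161·422/0.59 = 115.16 m² sabins.
Absorption from the other surfaces = 127·0.19 + 195·0.34 = 90.43 m², so the ceiling must supply 24.73 m² over 127 m².
α = 24.73/127 = 0.195.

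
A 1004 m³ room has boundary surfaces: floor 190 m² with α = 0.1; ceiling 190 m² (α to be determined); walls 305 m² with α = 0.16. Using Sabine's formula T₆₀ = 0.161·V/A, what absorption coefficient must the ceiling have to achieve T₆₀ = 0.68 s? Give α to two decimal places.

A = 0.161·V/T₆₀ = 0.161·1004/0.68 = 237.71 m² sabins.
Absorption from the other surfaces = 190·0.1 + 305·0.16 = 67.80 m², so the ceiling must supply 169.91 m² over 190 m².
α = 169.91/190 = 0.894.

0.89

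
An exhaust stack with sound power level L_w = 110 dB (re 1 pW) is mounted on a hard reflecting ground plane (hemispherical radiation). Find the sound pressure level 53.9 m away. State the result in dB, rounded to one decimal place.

The power spreads over a hemisphere of area 2π·r², so L_p = L_w − 10·log₁₀(2π·r²).
2π·r² = 1.825e+04 m², 10·log₁₀ of that is 42.614 dB.
L_p = 110 − 42.614 = 67.39 dB.

67.4 dB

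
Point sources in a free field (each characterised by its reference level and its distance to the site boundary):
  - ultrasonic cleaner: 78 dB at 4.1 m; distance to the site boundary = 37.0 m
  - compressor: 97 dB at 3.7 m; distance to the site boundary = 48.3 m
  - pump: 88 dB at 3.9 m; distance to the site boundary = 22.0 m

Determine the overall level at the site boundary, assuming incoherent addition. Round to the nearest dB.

First find each source's level at the receiver (point-source: −20·log₁₀(r/r_ref)), then combine on an intensity basis.
ultrasonic cleaner: 78 − 20·log₁₀(37.0/4.1) = 78 − 19.11 = 58.89 dB.
compressor: 97 − 20·log₁₀(48.3/3.7) = 97 − 22.31 = 74.69 dB.
pump: 88 − 20·log₁₀(22.0/3.9) = 88 − 15.03 = 72.97 dB.
Σ 10^(L/10) = 5.001e+07 → L_total = 10·log₁₀(5.001e+07) = 76.99 dB.

77 dB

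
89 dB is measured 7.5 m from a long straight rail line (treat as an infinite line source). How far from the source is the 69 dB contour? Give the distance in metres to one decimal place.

Line-source spreading drops the level by 10·log₁₀(r₂/r₁); inverting, r₂/r₁ = 10^(ΔL/10).
r₂ = 7.5·10^((89−69)/10) = 7.5·10^(20.0/10) = 750.00 m.

750.0 m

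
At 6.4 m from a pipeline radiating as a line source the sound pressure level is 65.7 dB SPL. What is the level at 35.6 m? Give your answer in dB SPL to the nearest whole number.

58 dB SPL

For a line source, L₂ = L₁ − 10·log₁₀(r₂/r₁).
L₂ = 65.7 − 10·log₁₀(35.6/6.4) = 65.7 − 7.453 = 58.25 dB SPL.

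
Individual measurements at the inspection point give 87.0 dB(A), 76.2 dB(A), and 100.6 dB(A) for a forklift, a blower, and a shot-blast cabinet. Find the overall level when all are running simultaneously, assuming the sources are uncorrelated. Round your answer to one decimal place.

Incoherent sources combine by intensity addition: L_total = 10·log₁₀(Σ 10^(L_i/10)).
Σ 10^(L/10) = 10^(87.0/10) + 10^(76.2/10) + 10^(100.6/10) = 1.202e+10.
L_total = 10·log₁₀(1.202e+10) = 100.80 dB(A).

100.8 dB(A)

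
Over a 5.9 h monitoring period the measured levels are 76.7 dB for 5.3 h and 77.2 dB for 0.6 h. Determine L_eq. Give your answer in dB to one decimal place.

L_eq = 10·log₁₀[(1/T)·Σ tᵢ·10^(Lᵢ/10)] with T = 5.9 h.
Σ tᵢ·10^(Lᵢ/10) = 5.3·10^(76.7/10) + 0.6·10^(77.2/10) = 2.794e+08.
L_eq = 10·log₁₀(2.794e+08/5.9) = 76.75 dB.

76.8 dB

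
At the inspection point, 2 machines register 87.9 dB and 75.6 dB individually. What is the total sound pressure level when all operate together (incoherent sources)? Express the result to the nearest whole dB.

For uncorrelated sources the intensities add, so convert each level to linear form, sum, and take 10·log₁₀ of the total.
Σ 10^(L/10) = 10^(87.9/10) + 10^(75.6/10) = 6.529e+08.
L_total = 10·log₁₀(6.529e+08) = 88.15 dB.

88 dB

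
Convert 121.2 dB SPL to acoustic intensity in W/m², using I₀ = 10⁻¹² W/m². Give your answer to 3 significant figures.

I/I₀ = 10^(121.2/10) = 1.318e+12, so I = 1.318e+12 × 10⁻¹² W/m².

1.32 W/m²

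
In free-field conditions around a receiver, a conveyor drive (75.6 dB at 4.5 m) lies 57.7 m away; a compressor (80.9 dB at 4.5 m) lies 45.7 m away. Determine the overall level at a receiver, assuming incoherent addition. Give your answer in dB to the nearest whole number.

Apply inverse-square spreading to bring every level to the receiver, then sum 10^(L/10).
conveyor drive: 75.6 − 20·log₁₀(57.7/4.5) = 75.6 − 22.16 = 53.44 dB.
compressor: 80.9 − 20·log₁₀(45.7/4.5) = 80.9 − 20.13 = 60.77 dB.
Σ 10^(L/10) = 1.414e+06 → L_total = 10·log₁₀(1.414e+06) = 61.50 dB.

62 dB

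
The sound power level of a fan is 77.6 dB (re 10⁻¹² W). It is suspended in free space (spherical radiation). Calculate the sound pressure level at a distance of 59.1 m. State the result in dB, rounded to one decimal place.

L_p = L_w − 10·log₁₀(4π·r²) with r = 59.1 m.
4π·r² = 4.389e+04 m², 10·log₁₀ of that is 46.424 dB.
L_p = 77.6 − 46.424 = 31.18 dB.

31.2 dB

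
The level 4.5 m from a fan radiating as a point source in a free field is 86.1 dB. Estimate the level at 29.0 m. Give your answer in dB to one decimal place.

Spherical spreading from a point source gives a 20·log₁₀(r₂/r₁) drop.
L₂ = 86.1 − 20·log₁₀(29.0/4.5) = 86.1 − 16.184 = 69.92 dB.

69.9 dB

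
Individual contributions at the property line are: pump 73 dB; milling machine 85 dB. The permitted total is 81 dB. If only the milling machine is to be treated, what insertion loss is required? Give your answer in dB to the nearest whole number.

5 dB

Everything except the milling machine sums to 10^(73/10) = 1.995e+07 in linear terms, 73.00 dB.
The limit corresponds to 10^(81/10) = 1.259e+08; subtracting the fixed part leaves 1.059e+08 for the milling machine, i.e. 80.25 dB.
So the milling machine must be reduced from 85 to 80.25 dB: IL = 4.75 dB.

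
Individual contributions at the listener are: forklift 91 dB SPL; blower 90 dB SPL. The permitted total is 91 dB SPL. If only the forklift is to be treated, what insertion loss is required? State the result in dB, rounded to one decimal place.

6.9 dB

Everything except the forklift sums to 10^(90/10) = 1.000e+09 in linear terms, 90.00 dB SPL.
To meet 91 dB SPL overall, the treated forklift may contribute at most 10^(91/10) − 1.000e+09 = 2.589e+08, i.e. 84.13 dB SPL.
So the forklift must be reduced from 91 to 84.13 dB SPL: IL = 6.87 dB.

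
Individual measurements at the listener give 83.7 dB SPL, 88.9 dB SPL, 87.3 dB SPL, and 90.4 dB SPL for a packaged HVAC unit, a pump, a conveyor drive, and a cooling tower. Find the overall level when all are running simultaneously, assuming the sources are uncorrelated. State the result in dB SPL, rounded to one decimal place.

94.2 dB SPL

Incoherent sources combine by intensity addition: L_total = 10·log₁₀(Σ 10^(L_i/10)).
Σ 10^(L/10) = 10^(83.7/10) + 10^(88.9/10) + 10^(87.3/10) + 10^(90.4/10) = 2.644e+09.
L_total = 10·log₁₀(2.644e+09) = 94.22 dB SPL.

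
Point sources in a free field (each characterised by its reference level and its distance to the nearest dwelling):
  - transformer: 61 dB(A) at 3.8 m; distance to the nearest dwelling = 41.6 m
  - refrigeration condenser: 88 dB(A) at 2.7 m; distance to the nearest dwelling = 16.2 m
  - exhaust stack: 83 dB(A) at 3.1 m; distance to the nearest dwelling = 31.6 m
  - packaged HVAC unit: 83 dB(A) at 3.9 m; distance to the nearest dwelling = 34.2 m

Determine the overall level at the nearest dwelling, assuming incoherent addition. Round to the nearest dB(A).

First find each source's level at the receiver (point-source: −20·log₁₀(r/r_ref)), then combine on an intensity basis.
transformer: 61 − 20·log₁₀(41.6/3.8) = 61 − 20.79 = 40.21 dB(A).
refrigeration condenser: 88 − 20·log₁₀(16.2/2.7) = 88 − 15.56 = 72.44 dB(A).
exhaust stack: 83 − 20·log₁₀(31.6/3.1) = 83 − 20.17 = 62.83 dB(A).
packaged HVAC unit: 83 − 20·log₁₀(34.2/3.9) = 83 − 18.86 = 64.14 dB(A).
Σ 10^(L/10) = 2.205e+07 → L_total = 10·log₁₀(2.205e+07) = 73.43 dB(A).

73 dB(A)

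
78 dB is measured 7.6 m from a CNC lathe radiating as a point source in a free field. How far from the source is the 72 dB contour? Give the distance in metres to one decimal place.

15.2 m

For a point source L₁ − L₂ = 20·log₁₀(r₂/r₁), so r₂ = r₁·10^((L₁−L₂)/20).
r₂ = 7.6·10^((78−72)/20) = 7.6·10^(6.0/20) = 15.16 m.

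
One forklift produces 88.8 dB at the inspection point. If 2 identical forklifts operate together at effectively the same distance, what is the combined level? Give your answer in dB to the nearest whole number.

L_total = L₁ + 10·log₁₀ N for N identical incoherent sources.
L_total = 88.8 + 10·log₁₀(2) = 88.8 + 3.010 = 91.81 dB.

92 dB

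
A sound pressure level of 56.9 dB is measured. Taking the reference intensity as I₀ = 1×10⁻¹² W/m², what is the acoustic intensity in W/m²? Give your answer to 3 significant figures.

4.90e-07 W/m²

L = 10·log₁₀(I/I₀) ⇒ I = I₀·10^(L/10) = 10⁻¹² × 10^5.69.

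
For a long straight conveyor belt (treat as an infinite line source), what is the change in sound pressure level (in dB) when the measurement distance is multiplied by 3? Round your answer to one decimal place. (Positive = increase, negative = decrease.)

-4.8 dB

With cylindrical spreading the level changes by −10·log₁₀(r₂/r₁).
ΔL = −10·log₁₀(3) = -4.77 dB.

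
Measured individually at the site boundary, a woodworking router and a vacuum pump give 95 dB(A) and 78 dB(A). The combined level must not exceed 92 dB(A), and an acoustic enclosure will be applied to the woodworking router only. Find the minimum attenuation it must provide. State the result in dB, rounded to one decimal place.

3.2 dB

Everything except the woodworking router sums to 10^(78/10) = 6.310e+07 in linear terms, 78.00 dB(A).
The limit corresponds to 10^(92/10) = 1.585e+09; subtracting the fixed part leaves 1.522e+09 for the woodworking router, i.e. 91.82 dB(A).
So the woodworking router must be reduced from 95 to 91.82 dB(A): IL = 3.18 dB.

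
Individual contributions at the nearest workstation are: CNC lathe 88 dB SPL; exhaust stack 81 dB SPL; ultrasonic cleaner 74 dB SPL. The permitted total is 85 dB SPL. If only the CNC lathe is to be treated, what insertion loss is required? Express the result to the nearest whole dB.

The untreated sources together contribute 10^(81/10) + 10^(74/10) = 1.510e+08, i.e. 81.79 dB SPL.
To meet 85 dB SPL overall, the treated CNC lathe may contribute at most 10^(85/10) − 1.510e+08 = 1.652e+08, i.e. 82.18 dB SPL.
Required insertion loss = 88 − 82.18 = 5.82 dB.

6 dB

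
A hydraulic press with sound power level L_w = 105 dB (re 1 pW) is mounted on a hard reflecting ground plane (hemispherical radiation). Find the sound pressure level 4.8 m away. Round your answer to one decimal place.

83.4 dB

Free-field hemispherical radiation: L_p = L_w − 10·log₁₀(2π·r²), r = 4.8 m.
2π·r² = 144.8 m², 10·log₁₀ of that is 21.607 dB.
L_p = 105 − 21.607 = 83.39 dB.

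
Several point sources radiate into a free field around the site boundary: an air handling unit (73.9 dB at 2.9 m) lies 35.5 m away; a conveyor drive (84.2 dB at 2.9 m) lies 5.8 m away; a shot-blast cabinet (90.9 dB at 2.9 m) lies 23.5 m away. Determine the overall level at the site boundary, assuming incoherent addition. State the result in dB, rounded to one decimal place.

79.3 dB

Propagate each source to the receiver with L = L_ref − 20·log₁₀(r/r_ref), then add intensities.
air handling unit: 73.9 − 20·log₁₀(35.5/2.9) = 73.9 − 21.76 = 52.14 dB.
conveyor drive: 84.2 − 20·log₁₀(5.8/2.9) = 84.2 − 6.02 = 78.18 dB.
shot-blast cabinet: 90.9 − 20·log₁₀(23.5/2.9) = 90.9 − 18.17 = 72.73 dB.
Σ 10^(L/10) = 8.466e+07 → L_total = 10·log₁₀(8.466e+07) = 79.28 dB.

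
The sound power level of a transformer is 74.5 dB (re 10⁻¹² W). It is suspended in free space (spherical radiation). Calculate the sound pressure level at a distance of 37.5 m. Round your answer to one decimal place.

L_p = L_w − 10·log₁₀(4π·r²) with r = 37.5 m.
4π·r² = 1.767e+04 m², 10·log₁₀ of that is 42.473 dB.
L_p = 74.5 − 42.473 = 32.03 dB.

32.0 dB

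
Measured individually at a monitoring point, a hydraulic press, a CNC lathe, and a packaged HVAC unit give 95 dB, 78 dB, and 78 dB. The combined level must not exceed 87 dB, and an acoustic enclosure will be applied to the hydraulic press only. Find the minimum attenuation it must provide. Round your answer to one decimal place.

Fixed contribution from the other sources: Σ 10^(L/10) = 10^(78/10) + 10^(78/10) = 1.262e+08 (81.01 dB).
The limit corresponds to 10^(87/10) = 5.012e+08; subtracting the fixed part leaves 3.750e+08 for the hydraulic press, i.e. 85.74 dB.
Required insertion loss = 95 − 85.74 = 9.26 dB.

9.3 dB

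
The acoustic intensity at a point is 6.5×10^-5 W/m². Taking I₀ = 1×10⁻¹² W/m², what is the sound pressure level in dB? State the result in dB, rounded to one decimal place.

L = 10·log₁₀(I/I₀) = 10·log₁₀(6.5×10^-5/10⁻¹²) = 10·log₁₀(6.5×10^7).
L = 10·(0.8129 + 7) = 78.13 dB.

78.1 dB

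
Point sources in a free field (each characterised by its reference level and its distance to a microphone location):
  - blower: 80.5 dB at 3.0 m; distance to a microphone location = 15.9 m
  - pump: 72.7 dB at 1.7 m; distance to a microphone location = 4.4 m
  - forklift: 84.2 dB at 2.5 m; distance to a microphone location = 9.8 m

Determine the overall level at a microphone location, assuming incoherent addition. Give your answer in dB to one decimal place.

73.8 dB

Propagate each source to the receiver with L = L_ref − 20·log₁₀(r/r_ref), then add intensities.
blower: 80.5 − 20·log₁₀(15.9/3.0) = 80.5 − 14.49 = 66.01 dB.
pump: 72.7 − 20·log₁₀(4.4/1.7) = 72.7 − 8.26 = 64.44 dB.
forklift: 84.2 − 20·log₁₀(9.8/2.5) = 84.2 − 11.87 = 72.33 dB.
Σ 10^(L/10) = 2.389e+07 → L_total = 10·log₁₀(2.389e+07) = 73.78 dB.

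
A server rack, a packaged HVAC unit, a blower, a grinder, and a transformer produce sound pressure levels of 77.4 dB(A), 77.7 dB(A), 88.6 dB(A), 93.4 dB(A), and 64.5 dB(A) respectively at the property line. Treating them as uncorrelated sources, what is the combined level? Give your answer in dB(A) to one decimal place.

Incoherent sources combine by intensity addition: L_total = 10·log₁₀(Σ 10^(L_i/10)).
Σ 10^(L/10) = 10^(77.4/10) + 10^(77.7/10) + 10^(88.6/10) + 10^(93.4/10) + 10^(64.5/10) = 3.029e+09.
L_total = 10·log₁₀(3.029e+09) = 94.81 dB(A).

94.8 dB(A)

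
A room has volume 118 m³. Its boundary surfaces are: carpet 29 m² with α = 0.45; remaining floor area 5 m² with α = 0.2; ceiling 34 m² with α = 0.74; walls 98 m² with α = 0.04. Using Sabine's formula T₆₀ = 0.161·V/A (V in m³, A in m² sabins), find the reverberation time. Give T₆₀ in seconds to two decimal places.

0.44 s

Total absorption A = 29·0.45 + 5·0.2 + 34·0.74 + 98·0.04 = 43.13 m² sabins.
T₆₀ = 0.161 × 118 / 43.13 = 0.440 s.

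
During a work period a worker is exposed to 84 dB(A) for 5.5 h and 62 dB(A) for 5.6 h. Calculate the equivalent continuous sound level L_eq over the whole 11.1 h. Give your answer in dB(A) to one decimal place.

81.0 dB(A)

Weight each interval's intensity by its duration and average over T = 11.1 h:
Σ tᵢ·10^(Lᵢ/10) = 5.5·10^(84/10) + 5.6·10^(62/10) = 1.390e+09.
L_eq = 10·log₁₀(1.390e+09/11.1) = 80.98 dB(A).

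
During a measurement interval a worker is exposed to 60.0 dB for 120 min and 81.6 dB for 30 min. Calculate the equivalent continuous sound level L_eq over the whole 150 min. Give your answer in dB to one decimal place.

74.7 dB

L_eq = 10·log₁₀[(1/T)·Σ tᵢ·10^(Lᵢ/10)] with T = 150 min.
Σ tᵢ·10^(Lᵢ/10) = 120·10^(60.0/10) + 30·10^(81.6/10) = 4.456e+09.
L_eq = 10·log₁₀(4.456e+09/150) = 74.73 dB.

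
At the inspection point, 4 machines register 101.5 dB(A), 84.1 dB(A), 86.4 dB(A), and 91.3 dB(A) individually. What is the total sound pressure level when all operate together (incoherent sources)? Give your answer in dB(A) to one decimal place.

Incoherent sources combine by intensity addition: L_total = 10·log₁₀(Σ 10^(L_i/10)).
Σ 10^(L/10) = 10^(101.5/10) + 10^(84.1/10) + 10^(86.4/10) + 10^(91.3/10) = 1.617e+10.
L_total = 10·log₁₀(1.617e+10) = 102.09 dB(A).

102.1 dB(A)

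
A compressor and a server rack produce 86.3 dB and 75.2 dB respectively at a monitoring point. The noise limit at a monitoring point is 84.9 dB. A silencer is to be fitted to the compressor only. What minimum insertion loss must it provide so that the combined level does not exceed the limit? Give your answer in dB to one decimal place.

1.9 dB

Fixed contribution from the other source: Σ 10^(L/10) = 10^(75.2/10) = 3.311e+07 (75.20 dB).
The limit corresponds to 10^(84.9/10) = 3.090e+08; subtracting the fixed part leaves 2.759e+08 for the compressor, i.e. 84.41 dB.
So the compressor must be reduced from 86.3 to 84.41 dB: IL = 1.89 dB.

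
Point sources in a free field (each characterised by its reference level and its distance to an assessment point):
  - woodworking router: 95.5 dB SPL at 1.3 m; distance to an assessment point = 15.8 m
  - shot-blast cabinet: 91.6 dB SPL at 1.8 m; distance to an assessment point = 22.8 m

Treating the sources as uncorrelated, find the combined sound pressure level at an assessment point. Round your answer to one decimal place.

Apply inverse-square spreading to bring every level to the receiver, then sum 10^(L/10).
woodworking router: 95.5 − 20·log₁₀(15.8/1.3) = 95.5 − 21.69 = 73.81 dB SPL.
shot-blast cabinet: 91.6 − 20·log₁₀(22.8/1.8) = 91.6 − 22.05 = 69.55 dB SPL.
Σ 10^(L/10) = 3.303e+07 → L_total = 10·log₁₀(3.303e+07) = 75.19 dB SPL.

75.2 dB SPL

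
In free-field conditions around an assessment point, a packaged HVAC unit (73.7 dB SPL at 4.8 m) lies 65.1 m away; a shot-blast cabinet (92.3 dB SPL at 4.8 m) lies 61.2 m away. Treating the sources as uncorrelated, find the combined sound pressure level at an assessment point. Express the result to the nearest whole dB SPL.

Propagate each source to the receiver with L = L_ref − 20·log₁₀(r/r_ref), then add intensities.
packaged HVAC unit: 73.7 − 20·log₁₀(65.1/4.8) = 73.7 − 22.65 = 51.05 dB SPL.
shot-blast cabinet: 92.3 − 20·log₁₀(61.2/4.8) = 92.3 − 22.11 = 70.19 dB SPL.
Σ 10^(L/10) = 1.057e+07 → L_total = 10·log₁₀(1.057e+07) = 70.24 dB SPL.

70 dB SPL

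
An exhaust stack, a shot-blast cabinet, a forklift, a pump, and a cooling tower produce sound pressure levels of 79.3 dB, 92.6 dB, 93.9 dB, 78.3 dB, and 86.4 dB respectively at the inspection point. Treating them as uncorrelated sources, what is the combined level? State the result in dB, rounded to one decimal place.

Incoherent sources combine by intensity addition: L_total = 10·log₁₀(Σ 10^(L_i/10)).
Σ 10^(L/10) = 10^(79.3/10) + 10^(92.6/10) + 10^(93.9/10) + 10^(78.3/10) + 10^(86.4/10) = 4.864e+09.
L_total = 10·log₁₀(4.864e+09) = 96.87 dB.

96.9 dB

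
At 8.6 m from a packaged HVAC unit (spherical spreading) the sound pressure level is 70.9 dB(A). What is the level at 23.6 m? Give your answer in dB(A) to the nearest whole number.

Spherical spreading from a point source gives a 20·log₁₀(r₂/r₁) drop.
L₂ = 70.9 − 20·log₁₀(23.6/8.6) = 70.9 − 8.768 = 62.13 dB(A).

62 dB(A)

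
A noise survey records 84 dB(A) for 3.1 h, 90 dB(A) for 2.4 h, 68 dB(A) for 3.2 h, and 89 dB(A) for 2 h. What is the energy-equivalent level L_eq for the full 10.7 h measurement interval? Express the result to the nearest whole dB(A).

Weight each interval's intensity by its duration and average over T = 10.7 h:
Σ tᵢ·10^(Lᵢ/10) = 3.1·10^(84/10) + 2.4·10^(90/10) + 3.2·10^(68/10) + 2·10^(89/10) = 4.788e+09.
L_eq = 10·log₁₀(4.788e+09/10.7) = 86.51 dB(A).

87 dB(A)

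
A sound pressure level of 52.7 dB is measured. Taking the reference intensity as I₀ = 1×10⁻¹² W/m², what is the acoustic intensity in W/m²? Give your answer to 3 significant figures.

L = 10·log₁₀(I/I₀) ⇒ I = I₀·10^(L/10) = 10⁻¹² × 10^5.27.

1.86e-07 W/m²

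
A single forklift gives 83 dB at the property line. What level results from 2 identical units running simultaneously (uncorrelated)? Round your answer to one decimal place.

N identical incoherent sources raise the level by 10·log₁₀ N.
L_total = 83 + 10·log₁₀(2) = 83 + 3.010 = 86.01 dB.

86.0 dB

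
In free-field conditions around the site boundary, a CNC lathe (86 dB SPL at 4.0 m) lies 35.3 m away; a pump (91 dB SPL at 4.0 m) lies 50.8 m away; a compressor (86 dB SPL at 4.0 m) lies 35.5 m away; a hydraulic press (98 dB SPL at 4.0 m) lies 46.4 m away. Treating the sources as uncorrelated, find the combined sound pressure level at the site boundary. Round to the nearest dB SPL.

78 dB SPL

Apply inverse-square spreading to bring every level to the receiver, then sum 10^(L/10).
CNC lathe: 86 − 20·log₁₀(35.3/4.0) = 86 − 18.91 = 67.09 dB SPL.
pump: 91 − 20·log₁₀(50.8/4.0) = 91 − 22.08 = 68.92 dB SPL.
compressor: 86 − 20·log₁₀(35.5/4.0) = 86 − 18.96 = 67.04 dB SPL.
hydraulic press: 98 − 20·log₁₀(46.4/4.0) = 98 − 21.29 = 76.71 dB SPL.
Σ 10^(L/10) = 6.486e+07 → L_total = 10·log₁₀(6.486e+07) = 78.12 dB SPL.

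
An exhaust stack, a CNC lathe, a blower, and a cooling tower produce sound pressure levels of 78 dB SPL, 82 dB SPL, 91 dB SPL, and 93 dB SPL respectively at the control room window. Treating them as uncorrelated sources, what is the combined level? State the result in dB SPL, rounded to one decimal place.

Incoherent sources combine by intensity addition: L_total = 10·log₁₀(Σ 10^(L_i/10)).
Σ 10^(L/10) = 10^(78/10) + 10^(82/10) + 10^(91/10) + 10^(93/10) = 3.476e+09.
L_total = 10·log₁₀(3.476e+09) = 95.41 dB SPL.

95.4 dB SPL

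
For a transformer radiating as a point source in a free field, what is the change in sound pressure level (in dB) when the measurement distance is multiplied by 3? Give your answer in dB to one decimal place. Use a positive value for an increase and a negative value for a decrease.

-9.5 dB

Point-source spreading: ΔL = −20·log₁₀(r₂/r₁).
ΔL = −20·log₁₀(3) = -9.54 dB.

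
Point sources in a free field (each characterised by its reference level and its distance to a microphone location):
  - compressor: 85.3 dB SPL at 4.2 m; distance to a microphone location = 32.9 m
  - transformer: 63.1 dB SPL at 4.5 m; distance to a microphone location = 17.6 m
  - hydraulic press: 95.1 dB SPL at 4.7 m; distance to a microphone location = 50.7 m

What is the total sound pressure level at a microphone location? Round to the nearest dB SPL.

75 dB SPL

Propagate each source to the receiver with L = L_ref − 20·log₁₀(r/r_ref), then add intensities.
compressor: 85.3 − 20·log₁₀(32.9/4.2) = 85.3 − 17.88 = 67.42 dB SPL.
transformer: 63.1 − 20·log₁₀(17.6/4.5) = 63.1 − 11.85 = 51.25 dB SPL.
hydraulic press: 95.1 − 20·log₁₀(50.7/4.7) = 95.1 − 20.66 = 74.44 dB SPL.
Σ 10^(L/10) = 3.346e+07 → L_total = 10·log₁₀(3.346e+07) = 75.25 dB SPL.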